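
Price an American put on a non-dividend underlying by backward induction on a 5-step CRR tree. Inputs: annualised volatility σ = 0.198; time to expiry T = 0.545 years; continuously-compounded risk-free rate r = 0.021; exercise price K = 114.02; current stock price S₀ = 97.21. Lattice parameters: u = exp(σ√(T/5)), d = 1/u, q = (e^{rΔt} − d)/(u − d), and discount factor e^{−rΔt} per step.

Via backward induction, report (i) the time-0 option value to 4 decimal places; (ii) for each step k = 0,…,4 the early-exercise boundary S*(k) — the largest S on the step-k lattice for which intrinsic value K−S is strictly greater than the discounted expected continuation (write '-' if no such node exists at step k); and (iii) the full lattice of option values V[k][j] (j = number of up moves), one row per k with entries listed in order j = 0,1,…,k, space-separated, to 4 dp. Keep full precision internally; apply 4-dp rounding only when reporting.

price = 17.3049
boundary = - 91.0586 85.2965 91.0586 97.2100
tree:
17.3049
22.9614 11.7541
28.7235 16.8853 6.7008
34.1210 22.9614 10.9151 2.5371
39.1769 28.7235 16.8100 5.0978 0.0000
43.9129 34.1210 22.9614 10.2431 0.0000 0.0000

Δt=0.10900, u=1.06755, d=0.93672, q=0.50118, disc=e^(-rΔt)=0.99771
k=5 terminal: V=max(K-S,0) → 43.9129 34.1210 22.9614 10.2431 0.0000 0.0000
k=4: j=0 S=74.8431 intr=39.1769 cont=38.9162 V=39.1769[EX]; j=1 S=85.2965 intr=28.7235 cont=28.4628 V=28.7235[EX]; j=2 S=97.2100 intr=16.8100 cont=16.5493 V=16.8100[EX]; j=3 S=110.7875 intr=3.2325 cont=5.0978 V=5.0978[hold]; j=4 S=126.2613 intr=0.0000 cont=0.0000 V=0.0000[hold]  S*(4)=97.2100
k=3: j=0 S=79.8990 intr=34.1210 cont=33.8603 V=34.1210[EX]; j=1 S=91.0586 intr=22.9614 cont=22.7007 V=22.9614[EX]; j=2 S=103.7769 intr=10.2431 cont=10.9151 V=10.9151[hold]; j=3 S=118.2716 intr=0.0000 cont=2.5371 V=2.5371[hold]  S*(3)=91.0586
k=2: j=0 S=85.2965 intr=28.7235 cont=28.4628 V=28.7235[EX]; j=1 S=97.2100 intr=16.8100 cont=16.8853 V=16.8853[hold]; j=2 S=110.7875 intr=3.2325 cont=6.7008 V=6.7008[hold]  S*(2)=85.2965
k=1: j=0 S=91.0586 intr=22.9614 cont=22.7383 V=22.9614[EX]; j=1 S=103.7769 intr=10.2431 cont=11.7541 V=11.7541[hold]  S*(1)=91.0586
k=0: j=0 S=97.2100 intr=16.8100 cont=17.3049 V=17.3049[hold]  S*(0)=-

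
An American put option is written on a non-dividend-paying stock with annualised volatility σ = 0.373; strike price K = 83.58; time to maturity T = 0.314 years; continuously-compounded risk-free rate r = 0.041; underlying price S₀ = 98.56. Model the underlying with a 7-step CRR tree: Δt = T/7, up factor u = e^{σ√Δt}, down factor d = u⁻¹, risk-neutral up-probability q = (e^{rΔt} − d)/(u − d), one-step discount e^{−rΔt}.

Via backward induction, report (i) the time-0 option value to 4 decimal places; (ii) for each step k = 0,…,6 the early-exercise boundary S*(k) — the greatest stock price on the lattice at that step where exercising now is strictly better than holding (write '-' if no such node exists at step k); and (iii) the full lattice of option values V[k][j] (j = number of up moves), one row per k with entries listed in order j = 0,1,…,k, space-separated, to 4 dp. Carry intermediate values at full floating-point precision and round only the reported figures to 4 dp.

price = 2.2481
boundary = - - - - - 66.3981 71.8562
tree:
2.2481
3.5880 0.8726
5.5918 1.5315 0.1952
8.4629 2.6471 0.3849 0.0000
12.3447 4.4848 0.7588 0.0000 0.0000
17.1819 7.3944 1.4962 0.0000 0.0000 0.0000
22.2255 11.7238 2.9501 0.0000 0.0000 0.0000 0.0000
26.8860 17.1819 5.8169 0.0000 0.0000 0.0000 0.0000 0.0000

params: Δt=0.04486 u=1.08220 d=0.92404 q=0.49190 e^(-rΔt)=0.99816
t_7 payoffs: 26.8860 17.1819 5.8169 0.0000 0.0000 0.0000 0.0000 0.0000
t_6: node(6,0) S=61.3545 payoff=22.2255 vs cont=22.0719 → 22.2255 [stop]  node(6,1) S=71.8562 payoff=11.7238 vs cont=11.5702 → 11.7238 [stop]  node(6,2) S=84.1555 payoff=0.0000 vs cont=2.9501 → 2.9501 [wait]  node(6,3) S=98.5600 payoff=0.0000 vs cont=0.0000 → 0.0000 [wait]  node(6,4) S=115.4300 payoff=0.0000 vs cont=0.0000 → 0.0000 [wait]  node(6,5) S=135.1876 payoff=0.0000 vs cont=0.0000 → 0.0000 [wait]  node(6,6) S=158.3270 payoff=0.0000 vs cont=0.0000 → 0.0000 [wait]  ⇒ S*(6)=71.8562
t_5: node(5,0) S=66.3981 payoff=17.1819 vs cont=17.0284 → 17.1819 [stop]  node(5,1) S=77.7631 payoff=5.8169 vs cont=7.3944 → 7.3944 [wait]  node(5,2) S=91.0734 payoff=0.0000 vs cont=1.4962 → 1.4962 [wait]  node(5,3) S=106.6620 payoff=0.0000 vs cont=0.0000 → 0.0000 [wait]  node(5,4) S=124.9188 payoff=0.0000 vs cont=0.0000 → 0.0000 [wait]  node(5,5) S=146.3006 payoff=0.0000 vs cont=0.0000 → 0.0000 [wait]  ⇒ S*(5)=66.3981
t_4: node(4,0) S=71.8562 payoff=11.7238 vs cont=12.3447 → 12.3447 [wait]  node(4,1) S=84.1555 payoff=0.0000 vs cont=4.4848 → 4.4848 [wait]  node(4,2) S=98.5600 payoff=0.0000 vs cont=0.7588 → 0.7588 [wait]  node(4,3) S=115.4300 payoff=0.0000 vs cont=0.0000 → 0.0000 [wait]  node(4,4) S=135.1876 payoff=0.0000 vs cont=0.0000 → 0.0000 [wait]  ⇒ S*(4)=-
t_3: node(3,0) S=77.7631 payoff=5.8169 vs cont=8.4629 → 8.4629 [wait]  node(3,1) S=91.0734 payoff=0.0000 vs cont=2.6471 → 2.6471 [wait]  node(3,2) S=106.6620 payoff=0.0000 vs cont=0.3849 → 0.3849 [wait]  node(3,3) S=124.9188 payoff=0.0000 vs cont=0.0000 → 0.0000 [wait]  ⇒ S*(3)=-
t_2: node(2,0) S=84.1555 payoff=0.0000 vs cont=5.5918 → 5.5918 [wait]  node(2,1) S=98.5600 payoff=0.0000 vs cont=1.5315 → 1.5315 [wait]  node(2,2) S=115.4300 payoff=0.0000 vs cont=0.1952 → 0.1952 [wait]  ⇒ S*(2)=-
t_1: node(1,0) S=91.0734 payoff=0.0000 vs cont=3.5880 → 3.5880 [wait]  node(1,1) S=106.6620 payoff=0.0000 vs cont=0.8726 → 0.8726 [wait]  ⇒ S*(1)=-
t_0: node(0,0) S=98.5600 payoff=0.0000 vs cont=2.2481 → 2.2481 [wait]  ⇒ S*(0)=-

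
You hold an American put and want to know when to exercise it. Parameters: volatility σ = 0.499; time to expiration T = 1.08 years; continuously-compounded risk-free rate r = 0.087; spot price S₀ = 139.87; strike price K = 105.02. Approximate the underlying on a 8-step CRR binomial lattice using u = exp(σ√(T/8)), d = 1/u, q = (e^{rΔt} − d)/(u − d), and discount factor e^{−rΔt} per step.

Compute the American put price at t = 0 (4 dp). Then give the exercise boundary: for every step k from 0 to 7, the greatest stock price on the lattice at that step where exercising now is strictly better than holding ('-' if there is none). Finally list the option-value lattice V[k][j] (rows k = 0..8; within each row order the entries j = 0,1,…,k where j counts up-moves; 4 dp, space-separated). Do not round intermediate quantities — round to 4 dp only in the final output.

price = 8.6498
boundary = - - - - 67.1774 55.9239 67.1774 80.6953
tree:
8.6498
13.0689 4.1925
19.2469 6.8611 1.4756
27.4905 11.0074 2.6485 0.2727
37.8426 17.2243 4.7084 0.5371 0.0000
49.0961 26.0956 8.2727 1.0581 0.0000 0.0000
58.4644 37.8426 14.3222 2.0841 0.0000 0.0000 0.0000
66.2633 49.0961 24.3247 4.1053 0.0000 0.0000 0.0000 0.0000
72.7558 58.4644 37.8426 8.0865 0.0000 0.0000 0.0000 0.0000 0.0000

Δt=0.13500  u=1.20123  d=0.83248  q=0.48633  discount=0.98832
step 8 (expiry): payoffs max(K−S,0) = 72.7558 58.4644 37.8426 8.0865 0.0000 0.0000 0.0000 0.0000 0.0000
step 7: (k=7,j=0): S=38.7567, (K−S)⁺=66.2633, hold=65.0371 ⇒ V=66.2633 exercise | (k=7,j=1): S=55.9239, (K−S)⁺=49.0961, hold=47.8699 ⇒ V=49.0961 exercise | (k=7,j=2): S=80.6953, (K−S)⁺=24.3247, hold=23.0984 ⇒ V=24.3247 exercise | (k=7,j=3): S=116.4392, (K−S)⁺=0.0000, hold=4.1053 ⇒ V=4.1053 continue | (k=7,j=4): S=168.0158, (K−S)⁺=0.0000, hold=0.0000 ⇒ V=0.0000 continue | (k=7,j=5): S=242.4381, (K−S)⁺=0.0000, hold=0.0000 ⇒ V=0.0000 continue | (k=7,j=6): S=349.8257, (K−S)⁺=0.0000, hold=0.0000 ⇒ V=0.0000 continue | (k=7,j=7): S=504.7804, (K−S)⁺=0.0000, hold=0.0000 ⇒ V=0.0000 continue  boundary S*=80.6953
step 6: (k=6,j=0): S=46.5556, (K−S)⁺=58.4644, hold=57.2381 ⇒ V=58.4644 exercise | (k=6,j=1): S=67.1774, (K−S)⁺=37.8426, hold=36.6164 ⇒ V=37.8426 exercise | (k=6,j=2): S=96.9335, (K−S)⁺=8.0865, hold=14.3222 ⇒ V=14.3222 continue | (k=6,j=3): S=139.8700, (K−S)⁺=0.0000, hold=2.0841 ⇒ V=2.0841 continue | (k=6,j=4): S=201.8252, (K−S)⁺=0.0000, hold=0.0000 ⇒ V=0.0000 continue | (k=6,j=5): S=291.2234, (K−S)⁺=0.0000, hold=0.0000 ⇒ V=0.0000 continue | (k=6,j=6): S=420.2204, (K−S)⁺=0.0000, hold=0.0000 ⇒ V=0.0000 continue  boundary S*=67.1774
step 5: (k=5,j=0): S=55.9239, (K−S)⁺=49.0961, hold=47.8699 ⇒ V=49.0961 exercise | (k=5,j=1): S=80.6953, (K−S)⁺=24.3247, hold=26.0956 ⇒ V=26.0956 continue | (k=5,j=2): S=116.4392, (K−S)⁺=0.0000, hold=8.2727 ⇒ V=8.2727 continue | (k=5,j=3): S=168.0158, (K−S)⁺=0.0000, hold=1.0581 ⇒ V=1.0581 continue | (k=5,j=4): S=242.4381, (K−S)⁺=0.0000, hold=0.0000 ⇒ V=0.0000 continue | (k=5,j=5): S=349.8257, (K−S)⁺=0.0000, hold=0.0000 ⇒ V=0.0000 continue  boundary S*=55.9239
step 4: (k=4,j=0): S=67.1774, (K−S)⁺=37.8426, hold=37.4676 ⇒ V=37.8426 exercise | (k=4,j=1): S=96.9335, (K−S)⁺=8.0865, hold=17.2243 ⇒ V=17.2243 continue | (k=4,j=2): S=139.8700, (K−S)⁺=0.0000, hold=4.7084 ⇒ V=4.7084 continue | (k=4,j=3): S=201.8252, (K−S)⁺=0.0000, hold=0.5371 ⇒ V=0.5371 continue | (k=4,j=4): S=291.2234, (K−S)⁺=0.0000, hold=0.0000 ⇒ V=0.0000 continue  boundary S*=67.1774
step 3: (k=3,j=0): S=80.6953, (K−S)⁺=24.3247, hold=27.4905 ⇒ V=27.4905 continue | (k=3,j=1): S=116.4392, (K−S)⁺=0.0000, hold=11.0074 ⇒ V=11.0074 continue | (k=3,j=2): S=168.0158, (K−S)⁺=0.0000, hold=2.6485 ⇒ V=2.6485 continue | (k=3,j=3): S=242.4381, (K−S)⁺=0.0000, hold=0.2727 ⇒ V=0.2727 continue  boundary S*=-
step 2: (k=2,j=0): S=96.9335, (K−S)⁺=8.0865, hold=19.2469 ⇒ V=19.2469 continue | (k=2,j=1): S=139.8700, (K−S)⁺=0.0000, hold=6.8611 ⇒ V=6.8611 continue | (k=2,j=2): S=201.8252, (K−S)⁺=0.0000, hold=1.4756 ⇒ V=1.4756 continue  boundary S*=-
step 1: (k=1,j=0): S=116.4392, (K−S)⁺=0.0000, hold=13.0689 ⇒ V=13.0689 continue | (k=1,j=1): S=168.0158, (K−S)⁺=0.0000, hold=4.1925 ⇒ V=4.1925 continue  boundary S*=-
step 0: (k=0,j=0): S=139.8700, (K−S)⁺=0.0000, hold=8.6498 ⇒ V=8.6498 continue  boundary S*=-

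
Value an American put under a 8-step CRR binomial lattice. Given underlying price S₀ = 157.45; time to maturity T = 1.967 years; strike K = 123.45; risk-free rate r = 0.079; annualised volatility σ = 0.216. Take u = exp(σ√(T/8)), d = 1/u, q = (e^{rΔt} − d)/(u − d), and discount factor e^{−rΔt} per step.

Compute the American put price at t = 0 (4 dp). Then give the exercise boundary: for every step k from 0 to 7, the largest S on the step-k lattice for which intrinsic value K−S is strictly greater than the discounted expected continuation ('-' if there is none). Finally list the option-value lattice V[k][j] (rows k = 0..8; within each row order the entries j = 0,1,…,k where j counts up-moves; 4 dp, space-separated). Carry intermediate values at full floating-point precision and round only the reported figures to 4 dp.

price = 1.9143
boundary = - - - - 102.5845 92.1651 102.5845 114.1818
tree:
1.9143
3.6268 0.6604
6.7095 1.3760 0.1315
12.0523 2.8230 0.3081 0.0000
20.8655 5.6756 0.7215 0.0000 0.0000
31.2849 11.1008 1.6898 0.0000 0.0000 0.0000
40.6460 20.8655 3.9574 0.0000 0.0000 0.0000 0.0000
49.0563 31.2849 9.2682 0.0000 0.0000 0.0000 0.0000 0.0000
56.6124 40.6460 20.8655 0.0000 0.0000 0.0000 0.0000 0.0000 0.0000

params: Δt=0.24588 u=1.11305 d=0.89843 q=0.56464 e^(-rΔt)=0.98076
t_8 payoffs: 56.6124 40.6460 20.8655 0.0000 0.0000 0.0000 0.0000 0.0000 0.0000
t_7: node(7,0) S=74.3937 payoff=49.0563 vs cont=46.6816 → 49.0563 [stop]  node(7,1) S=92.1651 payoff=31.2849 vs cont=28.9101 → 31.2849 [stop]  node(7,2) S=114.1818 payoff=9.2682 vs cont=8.9093 → 9.2682 [stop]  node(7,3) S=141.4580 payoff=0.0000 vs cont=0.0000 → 0.0000 [wait]  node(7,4) S=175.2500 payoff=0.0000 vs cont=0.0000 → 0.0000 [wait]  node(7,5) S=217.1143 payoff=0.0000 vs cont=0.0000 → 0.0000 [wait]  node(7,6) S=268.9793 payoff=0.0000 vs cont=0.0000 → 0.0000 [wait]  node(7,7) S=333.2340 payoff=0.0000 vs cont=0.0000 → 0.0000 [wait]  ⇒ S*(7)=114.1818
t_6: node(6,0) S=82.8040 payoff=40.6460 vs cont=38.2712 → 40.6460 [stop]  node(6,1) S=102.5845 payoff=20.8655 vs cont=18.4907 → 20.8655 [stop]  node(6,2) S=127.0902 payoff=0.0000 vs cont=3.9574 → 3.9574 [wait]  node(6,3) S=157.4500 payoff=0.0000 vs cont=0.0000 → 0.0000 [wait]  node(6,4) S=195.0622 payoff=0.0000 vs cont=0.0000 → 0.0000 [wait]  node(6,5) S=241.6594 payoff=0.0000 vs cont=0.0000 → 0.0000 [wait]  node(6,6) S=299.3878 payoff=0.0000 vs cont=0.0000 → 0.0000 [wait]  ⇒ S*(6)=102.5845
t_5: node(5,0) S=92.1651 payoff=31.2849 vs cont=28.9101 → 31.2849 [stop]  node(5,1) S=114.1818 payoff=9.2682 vs cont=11.1008 → 11.1008 [wait]  node(5,2) S=141.4580 payoff=0.0000 vs cont=1.6898 → 1.6898 [wait]  node(5,3) S=175.2500 payoff=0.0000 vs cont=0.0000 → 0.0000 [wait]  node(5,4) S=217.1143 payoff=0.0000 vs cont=0.0000 → 0.0000 [wait]  node(5,5) S=268.9793 payoff=0.0000 vs cont=0.0000 → 0.0000 [wait]  ⇒ S*(5)=92.1651
t_4: node(4,0) S=102.5845 payoff=20.8655 vs cont=19.5056 → 20.8655 [stop]  node(4,1) S=127.0902 payoff=0.0000 vs cont=5.6756 → 5.6756 [wait]  node(4,2) S=157.4500 payoff=0.0000 vs cont=0.7215 → 0.7215 [wait]  node(4,3) S=195.0622 payoff=0.0000 vs cont=0.0000 → 0.0000 [wait]  node(4,4) S=241.6594 payoff=0.0000 vs cont=0.0000 → 0.0000 [wait]  ⇒ S*(4)=102.5845
t_3: node(3,0) S=114.1818 payoff=9.2682 vs cont=12.0523 → 12.0523 [wait]  node(3,1) S=141.4580 payoff=0.0000 vs cont=2.8230 → 2.8230 [wait]  node(3,2) S=175.2500 payoff=0.0000 vs cont=0.3081 → 0.3081 [wait]  node(3,3) S=217.1143 payoff=0.0000 vs cont=0.0000 → 0.0000 [wait]  ⇒ S*(3)=-
t_2: node(2,0) S=127.0902 payoff=0.0000 vs cont=6.7095 → 6.7095 [wait]  node(2,1) S=157.4500 payoff=0.0000 vs cont=1.3760 → 1.3760 [wait]  node(2,2) S=195.0622 payoff=0.0000 vs cont=0.1315 → 0.1315 [wait]  ⇒ S*(2)=-
t_1: node(1,0) S=141.4580 payoff=0.0000 vs cont=3.6268 → 3.6268 [wait]  node(1,1) S=175.2500 payoff=0.0000 vs cont=0.6604 → 0.6604 [wait]  ⇒ S*(1)=-
t_0: node(0,0) S=157.4500 payoff=0.0000 vs cont=1.9143 → 1.9143 [wait]  ⇒ S*(0)=-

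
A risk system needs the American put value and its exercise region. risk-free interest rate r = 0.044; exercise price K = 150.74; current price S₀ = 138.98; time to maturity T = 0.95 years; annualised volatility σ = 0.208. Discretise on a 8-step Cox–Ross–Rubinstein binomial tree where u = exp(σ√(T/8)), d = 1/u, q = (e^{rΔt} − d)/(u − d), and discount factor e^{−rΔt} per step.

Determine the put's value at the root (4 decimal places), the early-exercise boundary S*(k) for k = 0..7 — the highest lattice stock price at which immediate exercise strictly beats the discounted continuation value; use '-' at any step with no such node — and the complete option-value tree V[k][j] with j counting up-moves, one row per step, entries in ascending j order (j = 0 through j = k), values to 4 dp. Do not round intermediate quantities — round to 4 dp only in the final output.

price = 15.9103
boundary = - - 120.4188 112.0896 120.4188 129.3670 120.4188 129.3670
tree:
15.9103
22.3244 10.1170
30.3212 15.1268 5.5687
38.6504 21.8461 9.0423 2.4005
46.4034 30.3212 14.1997 4.3463 0.6185
53.6202 38.6504 21.3730 7.6844 1.2916 0.0000
60.3379 46.4034 30.3212 13.1408 2.6970 0.0000 0.0000
66.5909 53.6202 38.6504 21.3730 5.6318 0.0000 0.0000 0.0000
72.4113 60.3379 46.4034 30.3212 11.7600 0.0000 0.0000 0.0000 0.0000

Δt=0.11875, u=1.07431, d=0.93083, q=0.51860, disc=e^(-rΔt)=0.99479
k=8 terminal: V=max(K-S,0) → 72.4113 60.3379 46.4034 30.3212 11.7600 0.0000 0.0000 0.0000 0.0000
k=7: j=0 S=84.1491 intr=66.5909 cont=65.8053 V=66.5909[EX]; j=1 S=97.1198 intr=53.6202 cont=52.8347 V=53.6202[EX]; j=2 S=112.0896 intr=38.6504 cont=37.8648 V=38.6504[EX]; j=3 S=129.3670 intr=21.3730 cont=20.5875 V=21.3730[EX]; j=4 S=149.3074 intr=1.4326 cont=5.6318 V=5.6318[hold]; j=5 S=172.3214 intr=0.0000 cont=0.0000 V=0.0000[hold]; j=6 S=198.8827 intr=0.0000 cont=0.0000 V=0.0000[hold]; j=7 S=229.5382 intr=0.0000 cont=0.0000 V=0.0000[hold]  S*(7)=129.3670
k=6: j=0 S=90.4021 intr=60.3379 cont=59.5523 V=60.3379[EX]; j=1 S=104.3366 intr=46.4034 cont=45.6179 V=46.4034[EX]; j=2 S=120.4188 intr=30.3212 cont=29.5356 V=30.3212[EX]; j=3 S=138.9800 intr=11.7600 cont=13.1408 V=13.1408[hold]; j=4 S=160.4022 intr=0.0000 cont=2.6970 V=2.6970[hold]; j=5 S=185.1263 intr=0.0000 cont=0.0000 V=0.0000[hold]; j=6 S=213.6614 intr=0.0000 cont=0.0000 V=0.0000[hold]  S*(6)=120.4188
k=5: j=0 S=97.1198 intr=53.6202 cont=52.8347 V=53.6202[EX]; j=1 S=112.0896 intr=38.6504 cont=37.8648 V=38.6504[EX]; j=2 S=129.3670 intr=21.3730 cont=21.2998 V=21.3730[EX]; j=3 S=149.3074 intr=1.4326 cont=7.6844 V=7.6844[hold]; j=4 S=172.3214 intr=0.0000 cont=1.2916 V=1.2916[hold]; j=5 S=198.8827 intr=0.0000 cont=0.0000 V=0.0000[hold]  S*(5)=129.3670
k=4: j=0 S=104.3366 intr=46.4034 cont=45.6179 V=46.4034[EX]; j=1 S=120.4188 intr=30.3212 cont=29.5356 V=30.3212[EX]; j=2 S=138.9800 intr=11.7600 cont=14.1997 V=14.1997[hold]; j=3 S=160.4022 intr=0.0000 cont=4.3463 V=4.3463[hold]; j=4 S=185.1263 intr=0.0000 cont=0.6185 V=0.6185[hold]  S*(4)=120.4188
k=3: j=0 S=112.0896 intr=38.6504 cont=37.8648 V=38.6504[EX]; j=1 S=129.3670 intr=21.3730 cont=21.8461 V=21.8461[hold]; j=2 S=149.3074 intr=1.4326 cont=9.0423 V=9.0423[hold]; j=3 S=172.3214 intr=0.0000 cont=2.4005 V=2.4005[hold]  S*(3)=112.0896
k=2: j=0 S=120.4188 intr=30.3212 cont=29.7797 V=30.3212[EX]; j=1 S=138.9800 intr=11.7600 cont=15.1268 V=15.1268[hold]; j=2 S=160.4022 intr=0.0000 cont=5.5687 V=5.5687[hold]  S*(2)=120.4188
k=1: j=0 S=129.3670 intr=21.3730 cont=22.3244 V=22.3244[hold]; j=1 S=149.3074 intr=1.4326 cont=10.1170 V=10.1170[hold]  S*(1)=-
k=0: j=0 S=138.9800 intr=11.7600 cont=15.9103 V=15.9103[hold]  S*(0)=-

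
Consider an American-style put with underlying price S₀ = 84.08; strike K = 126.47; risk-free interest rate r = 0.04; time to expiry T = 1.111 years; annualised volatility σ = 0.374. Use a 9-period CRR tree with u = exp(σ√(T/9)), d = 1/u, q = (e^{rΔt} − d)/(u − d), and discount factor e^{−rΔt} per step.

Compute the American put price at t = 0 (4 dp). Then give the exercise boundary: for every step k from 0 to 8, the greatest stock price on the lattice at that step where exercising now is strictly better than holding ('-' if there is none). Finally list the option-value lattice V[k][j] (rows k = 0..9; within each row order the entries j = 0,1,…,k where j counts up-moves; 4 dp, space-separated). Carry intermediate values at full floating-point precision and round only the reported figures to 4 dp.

price = 43.1099
boundary = - 73.7267 64.6483 73.7267 84.0800 73.7267 84.0800 95.8872 109.3524
tree:
43.1099
52.7433 33.3597
61.8217 42.6494 23.8736
69.7823 52.7433 32.4075 15.0904
76.7626 61.8217 42.3900 22.1789 7.7464
82.8834 69.7823 52.7433 31.3961 12.6558 2.6326
88.2505 76.7626 61.8217 42.3900 20.0875 4.9240 0.2357
92.9567 82.8834 69.7823 52.7433 30.5828 9.1912 0.4608 0.0000
97.0834 88.2505 76.7626 61.8217 42.3900 17.1176 0.9010 0.0000 0.0000
100.7019 92.9567 82.8834 69.7823 52.7433 30.5828 1.7614 0.0000 0.0000 0.0000

Δt=0.12344  u=1.14043  d=0.87686  q=0.48598  discount=0.99507
step 9 (expiry): payoffs max(K−S,0) = 100.7019 92.9567 82.8834 69.7823 52.7433 30.5828 1.7614 0.0000 0.0000 0.0000
step 8: (k=8,j=0): S=29.3866, (K−S)⁺=97.0834, hold=96.4604 ⇒ V=97.0834 exercise | (k=8,j=1): S=38.2195, (K−S)⁺=88.2505, hold=87.6275 ⇒ V=88.2505 exercise | (k=8,j=2): S=49.7074, (K−S)⁺=76.7626, hold=76.1396 ⇒ V=76.7626 exercise | (k=8,j=3): S=64.6483, (K−S)⁺=61.8217, hold=61.1988 ⇒ V=61.8217 exercise | (k=8,j=4): S=84.0800, (K−S)⁺=42.3900, hold=41.7671 ⇒ V=42.3900 exercise | (k=8,j=5): S=109.3524, (K−S)⁺=17.1176, hold=16.4946 ⇒ V=17.1176 exercise | (k=8,j=6): S=142.2212, (K−S)⁺=0.0000, hold=0.9010 ⇒ V=0.9010 continue | (k=8,j=7): S=184.9694, (K−S)⁺=0.0000, hold=0.0000 ⇒ V=0.0000 continue | (k=8,j=8): S=240.5668, (K−S)⁺=0.0000, hold=0.0000 ⇒ V=0.0000 continue  boundary S*=109.3524
step 7: (k=7,j=0): S=33.5133, (K−S)⁺=92.9567, hold=92.3337 ⇒ V=92.9567 exercise | (k=7,j=1): S=43.5866, (K−S)⁺=82.8834, hold=82.2604 ⇒ V=82.8834 exercise | (k=7,j=2): S=56.6877, (K−S)⁺=69.7823, hold=69.1593 ⇒ V=69.7823 exercise | (k=7,j=3): S=73.7267, (K−S)⁺=52.7433, hold=52.1204 ⇒ V=52.7433 exercise | (k=7,j=4): S=95.8872, (K−S)⁺=30.5828, hold=29.9599 ⇒ V=30.5828 exercise | (k=7,j=5): S=124.7086, (K−S)⁺=1.7614, hold=9.1912 ⇒ V=9.1912 continue | (k=7,j=6): S=162.1930, (K−S)⁺=0.0000, hold=0.4608 ⇒ V=0.4608 continue | (k=7,j=7): S=210.9443, (K−S)⁺=0.0000, hold=0.0000 ⇒ V=0.0000 continue  boundary S*=95.8872
step 6: (k=6,j=0): S=38.2195, (K−S)⁺=88.2505, hold=87.6275 ⇒ V=88.2505 exercise | (k=6,j=1): S=49.7074, (K−S)⁺=76.7626, hold=76.1396 ⇒ V=76.7626 exercise | (k=6,j=2): S=64.6483, (K−S)⁺=61.8217, hold=61.1988 ⇒ V=61.8217 exercise | (k=6,j=3): S=84.0800, (K−S)⁺=42.3900, hold=41.7671 ⇒ V=42.3900 exercise | (k=6,j=4): S=109.3524, (K−S)⁺=17.1176, hold=20.0875 ⇒ V=20.0875 continue | (k=6,j=5): S=142.2212, (K−S)⁺=0.0000, hold=4.9240 ⇒ V=4.9240 continue | (k=6,j=6): S=184.9694, (K−S)⁺=0.0000, hold=0.2357 ⇒ V=0.2357 continue  boundary S*=84.0800
step 5: (k=5,j=0): S=43.5866, (K−S)⁺=82.8834, hold=82.2604 ⇒ V=82.8834 exercise | (k=5,j=1): S=56.6877, (K−S)⁺=69.7823, hold=69.1593 ⇒ V=69.7823 exercise | (k=5,j=2): S=73.7267, (K−S)⁺=52.7433, hold=52.1204 ⇒ V=52.7433 exercise | (k=5,j=3): S=95.8872, (K−S)⁺=30.5828, hold=31.3961 ⇒ V=31.3961 continue | (k=5,j=4): S=124.7086, (K−S)⁺=1.7614, hold=12.6558 ⇒ V=12.6558 continue | (k=5,j=5): S=162.1930, (K−S)⁺=0.0000, hold=2.6326 ⇒ V=2.6326 continue  boundary S*=73.7267
step 4: (k=4,j=0): S=49.7074, (K−S)⁺=76.7626, hold=76.1396 ⇒ V=76.7626 exercise | (k=4,j=1): S=64.6483, (K−S)⁺=61.8217, hold=61.1988 ⇒ V=61.8217 exercise | (k=4,j=2): S=84.0800, (K−S)⁺=42.3900, hold=42.1603 ⇒ V=42.3900 exercise | (k=4,j=3): S=109.3524, (K−S)⁺=17.1176, hold=22.1789 ⇒ V=22.1789 continue | (k=4,j=4): S=142.2212, (K−S)⁺=0.0000, hold=7.7464 ⇒ V=7.7464 continue  boundary S*=84.0800
step 3: (k=3,j=0): S=56.6877, (K−S)⁺=69.7823, hold=69.1593 ⇒ V=69.7823 exercise | (k=3,j=1): S=73.7267, (K−S)⁺=52.7433, hold=52.1204 ⇒ V=52.7433 exercise | (k=3,j=2): S=95.8872, (K−S)⁺=30.5828, hold=32.4075 ⇒ V=32.4075 continue | (k=3,j=3): S=124.7086, (K−S)⁺=1.7614, hold=15.0904 ⇒ V=15.0904 continue  boundary S*=73.7267
step 2: (k=2,j=0): S=64.6483, (K−S)⁺=61.8217, hold=61.1988 ⇒ V=61.8217 exercise | (k=2,j=1): S=84.0800, (K−S)⁺=42.3900, hold=42.6494 ⇒ V=42.6494 continue | (k=2,j=2): S=109.3524, (K−S)⁺=17.1176, hold=23.8736 ⇒ V=23.8736 continue  boundary S*=64.6483
step 1: (k=1,j=0): S=73.7267, (K−S)⁺=52.7433, hold=52.2458 ⇒ V=52.7433 exercise | (k=1,j=1): S=95.8872, (K−S)⁺=30.5828, hold=33.3597 ⇒ V=33.3597 continue  boundary S*=73.7267
step 0: (k=0,j=0): S=84.0800, (K−S)⁺=42.3900, hold=43.1099 ⇒ V=43.1099 continue  boundary S*=-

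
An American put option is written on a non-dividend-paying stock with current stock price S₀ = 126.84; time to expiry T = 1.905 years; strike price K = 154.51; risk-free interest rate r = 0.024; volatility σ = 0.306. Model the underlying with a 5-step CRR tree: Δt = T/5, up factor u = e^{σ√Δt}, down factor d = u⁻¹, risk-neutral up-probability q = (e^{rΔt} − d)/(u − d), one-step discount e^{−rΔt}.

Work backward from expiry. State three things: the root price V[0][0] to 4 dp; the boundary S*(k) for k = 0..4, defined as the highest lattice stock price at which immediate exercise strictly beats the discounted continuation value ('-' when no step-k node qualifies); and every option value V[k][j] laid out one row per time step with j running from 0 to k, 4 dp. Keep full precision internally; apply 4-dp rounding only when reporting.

price = 35.8361
boundary = - - 86.9357 105.0091 126.8400
tree:
35.8361
50.4144 20.5478
67.5743 32.5772 7.7589
82.5371 49.5009 14.6557 0.3492
94.9246 67.5743 27.6700 0.6739 0.0000
105.1801 82.5371 49.5009 1.3006 0.0000 0.0000

Δt=0.38100  u=1.20789  d=0.82789  q=0.47709  discount=0.99090
step 5 (expiry): payoffs max(K−S,0) = 105.1801 82.5371 49.5009 1.3006 0.0000 0.0000
step 4: (k=4,j=0): S=59.5854, (K−S)⁺=94.9246, hold=93.5182 ⇒ V=94.9246 exercise | (k=4,j=1): S=86.9357, (K−S)⁺=67.5743, hold=66.1679 ⇒ V=67.5743 exercise | (k=4,j=2): S=126.8400, (K−S)⁺=27.6700, hold=26.2636 ⇒ V=27.6700 exercise | (k=4,j=3): S=185.0608, (K−S)⁺=0.0000, hold=0.6739 ⇒ V=0.6739 continue | (k=4,j=4): S=270.0056, (K−S)⁺=0.0000, hold=0.0000 ⇒ V=0.0000 continue  boundary S*=126.8400
step 3: (k=3,j=0): S=71.9729, (K−S)⁺=82.5371, hold=81.1307 ⇒ V=82.5371 exercise | (k=3,j=1): S=105.0091, (K−S)⁺=49.5009, hold=48.0945 ⇒ V=49.5009 exercise | (k=3,j=2): S=153.2094, (K−S)⁺=1.3006, hold=14.6557 ⇒ V=14.6557 continue | (k=3,j=3): S=223.5341, (K−S)⁺=0.0000, hold=0.3492 ⇒ V=0.3492 continue  boundary S*=105.0091
step 2: (k=2,j=0): S=86.9357, (K−S)⁺=67.5743, hold=66.1679 ⇒ V=67.5743 exercise | (k=2,j=1): S=126.8400, (K−S)⁺=27.6700, hold=32.5772 ⇒ V=32.5772 continue | (k=2,j=2): S=185.0608, (K−S)⁺=0.0000, hold=7.7589 ⇒ V=7.7589 continue  boundary S*=86.9357
step 1: (k=1,j=0): S=105.0091, (K−S)⁺=49.5009, hold=50.4144 ⇒ V=50.4144 continue | (k=1,j=1): S=153.2094, (K−S)⁺=1.3006, hold=20.5478 ⇒ V=20.5478 continue  boundary S*=-
step 0: (k=0,j=0): S=126.8400, (K−S)⁺=27.6700, hold=35.8361 ⇒ V=35.8361 continue  boundary S*=-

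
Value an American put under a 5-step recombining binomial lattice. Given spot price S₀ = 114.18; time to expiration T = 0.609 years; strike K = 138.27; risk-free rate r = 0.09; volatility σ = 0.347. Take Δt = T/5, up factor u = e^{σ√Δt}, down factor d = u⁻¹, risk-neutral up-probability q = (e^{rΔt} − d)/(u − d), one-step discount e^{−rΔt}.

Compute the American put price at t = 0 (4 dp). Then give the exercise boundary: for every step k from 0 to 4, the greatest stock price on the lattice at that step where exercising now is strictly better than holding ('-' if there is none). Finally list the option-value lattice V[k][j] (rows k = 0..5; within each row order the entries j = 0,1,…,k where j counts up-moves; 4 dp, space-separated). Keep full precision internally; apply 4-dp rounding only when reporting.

Δt=0.12180, u=1.12874, d=0.88594, q=0.51516, disc=e^(-rΔt)=0.98910
k=5 terminal: V=max(K-S,0) → 75.9512 58.8724 37.1130 9.3904 0.0000 0.0000
k=4: j=0 S=70.3418 intr=67.9282 cont=66.4208 V=67.9282[EX]; j=1 S=89.6193 intr=48.6507 cont=47.1432 V=48.6507[EX]; j=2 S=114.1800 intr=24.0900 cont=22.5826 V=24.0900[EX]; j=3 S=145.4716 intr=0.0000 cont=4.5032 V=4.5032[hold]; j=4 S=185.3389 intr=0.0000 cont=0.0000 V=0.0000[hold]  S*(4)=114.1800
k=3: j=0 S=79.3976 intr=58.8724 cont=57.3649 V=58.8724[EX]; j=1 S=101.1570 intr=37.1130 cont=35.6056 V=37.1130[EX]; j=2 S=128.8796 intr=9.3904 cont=13.8471 V=13.8471[hold]; j=3 S=164.1997 intr=0.0000 cont=2.1595 V=2.1595[hold]  S*(3)=101.1570
k=2: j=0 S=89.6193 intr=48.6507 cont=47.1432 V=48.6507[EX]; j=1 S=114.1800 intr=24.0900 cont=24.8534 V=24.8534[hold]; j=2 S=145.4716 intr=0.0000 cont=7.7408 V=7.7408[hold]  S*(2)=89.6193
k=1: j=0 S=101.1570 intr=37.1130 cont=35.9946 V=37.1130[EX]; j=1 S=128.8796 intr=9.3904 cont=15.8629 V=15.8629[hold]  S*(1)=101.1570
k=0: j=0 S=114.1800 intr=24.0900 cont=25.8806 V=25.8806[hold]  S*(0)=-

price = 25.8806
boundary = - 101.1570 89.6193 101.1570 114.1800
tree:
25.8806
37.1130 15.8629
48.6507 24.8534 7.7408
58.8724 37.1130 13.8471 2.1595
67.9282 48.6507 24.0900 4.5032 0.0000
75.9512 58.8724 37.1130 9.3904 0.0000 0.0000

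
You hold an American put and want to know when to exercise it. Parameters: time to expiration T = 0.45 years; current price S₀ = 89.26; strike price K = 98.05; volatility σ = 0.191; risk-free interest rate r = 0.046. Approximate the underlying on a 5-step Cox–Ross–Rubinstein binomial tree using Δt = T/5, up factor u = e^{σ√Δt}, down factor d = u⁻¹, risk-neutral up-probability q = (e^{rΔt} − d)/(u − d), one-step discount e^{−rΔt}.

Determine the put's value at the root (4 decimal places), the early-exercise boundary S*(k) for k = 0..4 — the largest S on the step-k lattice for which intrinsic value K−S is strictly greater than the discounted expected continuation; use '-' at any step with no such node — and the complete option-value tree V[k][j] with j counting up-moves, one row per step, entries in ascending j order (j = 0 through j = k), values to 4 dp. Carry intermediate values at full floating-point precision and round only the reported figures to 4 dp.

price = 9.5872
boundary = - 84.2892 79.5952 84.2892 89.2600
tree:
9.5872
13.7608 5.8393
18.4548 9.1811 2.8240
22.8874 13.7608 5.0581 0.7995
27.0732 18.4548 8.7900 1.6790 0.0000
31.0258 22.8874 13.7608 3.5260 0.0000 0.0000

Δt=0.09000  u=1.05897  d=0.94431  q=0.52186  discount=0.99587
step 5 (expiry): payoffs max(K−S,0) = 31.0258 22.8874 13.7608 3.5260 0.0000 0.0000
step 4: (k=4,j=0): S=70.9768, (K−S)⁺=27.0732, hold=26.6681 ⇒ V=27.0732 exercise | (k=4,j=1): S=79.5952, (K−S)⁺=18.4548, hold=18.0497 ⇒ V=18.4548 exercise | (k=4,j=2): S=89.2600, (K−S)⁺=8.7900, hold=8.3849 ⇒ V=8.7900 exercise | (k=4,j=3): S=100.0984, (K−S)⁺=0.0000, hold=1.6790 ⇒ V=1.6790 continue | (k=4,j=4): S=112.2528, (K−S)⁺=0.0000, hold=0.0000 ⇒ V=0.0000 continue  boundary S*=89.2600
step 3: (k=3,j=0): S=75.1626, (K−S)⁺=22.8874, hold=22.4823 ⇒ V=22.8874 exercise | (k=3,j=1): S=84.2892, (K−S)⁺=13.7608, hold=13.3557 ⇒ V=13.7608 exercise | (k=3,j=2): S=94.5240, (K−S)⁺=3.5260, hold=5.0581 ⇒ V=5.0581 continue | (k=3,j=3): S=106.0015, (K−S)⁺=0.0000, hold=0.7995 ⇒ V=0.7995 continue  boundary S*=84.2892
step 2: (k=2,j=0): S=79.5952, (K−S)⁺=18.4548, hold=18.0497 ⇒ V=18.4548 exercise | (k=2,j=1): S=89.2600, (K−S)⁺=8.7900, hold=9.1811 ⇒ V=9.1811 continue | (k=2,j=2): S=100.0984, (K−S)⁺=0.0000, hold=2.8240 ⇒ V=2.8240 continue  boundary S*=79.5952
step 1: (k=1,j=0): S=84.2892, (K−S)⁺=13.7608, hold=13.5590 ⇒ V=13.7608 exercise | (k=1,j=1): S=94.5240, (K−S)⁺=3.5260, hold=5.8393 ⇒ V=5.8393 continue  boundary S*=84.2892
step 0: (k=0,j=0): S=89.2600, (K−S)⁺=8.7900, hold=9.5872 ⇒ V=9.5872 continue  boundary S*=-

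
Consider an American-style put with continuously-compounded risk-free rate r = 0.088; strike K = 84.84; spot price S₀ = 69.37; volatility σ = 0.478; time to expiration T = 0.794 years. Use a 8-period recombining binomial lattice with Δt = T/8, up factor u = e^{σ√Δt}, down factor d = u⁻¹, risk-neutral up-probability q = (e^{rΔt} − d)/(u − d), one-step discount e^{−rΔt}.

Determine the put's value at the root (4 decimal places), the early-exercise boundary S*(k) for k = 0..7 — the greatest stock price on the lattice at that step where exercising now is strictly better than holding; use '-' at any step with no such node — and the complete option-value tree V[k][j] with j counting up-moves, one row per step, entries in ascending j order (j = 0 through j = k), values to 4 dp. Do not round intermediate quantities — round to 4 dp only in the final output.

price = 19.5130
boundary = - - 51.3301 44.1542 51.3301 59.6722 51.3301 59.6722
tree:
19.5130
25.9789 13.1701
33.5099 18.6493 7.7351
40.6858 25.5021 11.8906 3.5730
46.8585 33.5099 17.6705 6.1216 0.9993
52.1683 40.6858 25.1678 10.2274 1.9821 0.0000
56.7358 46.8585 33.5099 16.4875 3.9318 0.0000 0.0000
60.6647 52.1683 40.6858 25.1678 7.7990 0.0000 0.0000 0.0000
64.0444 56.7358 46.8585 33.5099 15.4700 0.0000 0.0000 0.0000 0.0000

params: Δt=0.09925 u=1.16252 d=0.86020 q=0.49144 e^(-rΔt)=0.99130
t_8 payoffs: 64.0444 56.7358 46.8585 33.5099 15.4700 0.0000 0.0000 0.0000 0.0000
t_7: node(7,0) S=24.1753 payoff=60.6647 vs cont=59.9269 → 60.6647 [stop]  node(7,1) S=32.6717 payoff=52.1683 vs cont=51.4305 → 52.1683 [stop]  node(7,2) S=44.1542 payoff=40.6858 vs cont=39.9481 → 40.6858 [stop]  node(7,3) S=59.6722 payoff=25.1678 vs cont=24.4301 → 25.1678 [stop]  node(7,4) S=80.6439 payoff=4.1961 vs cont=7.7990 → 7.7990 [wait]  node(7,5) S=108.9862 payoff=0.0000 vs cont=0.0000 → 0.0000 [wait]  node(7,6) S=147.2894 payoff=0.0000 vs cont=0.0000 → 0.0000 [wait]  node(7,7) S=199.0542 payoff=0.0000 vs cont=0.0000 → 0.0000 [wait]  ⇒ S*(7)=59.6722
t_6: node(6,0) S=28.1042 payoff=56.7358 vs cont=55.9980 → 56.7358 [stop]  node(6,1) S=37.9815 payoff=46.8585 vs cont=46.1208 → 46.8585 [stop]  node(6,2) S=51.3301 payoff=33.5099 vs cont=32.7722 → 33.5099 [stop]  node(6,3) S=69.3700 payoff=15.4700 vs cont=16.4875 → 16.4875 [wait]  node(6,4) S=93.7501 payoff=0.0000 vs cont=3.9318 → 3.9318 [wait]  node(6,5) S=126.6985 payoff=0.0000 vs cont=0.0000 → 0.0000 [wait]  node(6,6) S=171.2267 payoff=0.0000 vs cont=0.0000 → 0.0000 [wait]  ⇒ S*(6)=51.3301
t_5: node(5,0) S=32.6717 payoff=52.1683 vs cont=51.4305 → 52.1683 [stop]  node(5,1) S=44.1542 payoff=40.6858 vs cont=39.9481 → 40.6858 [stop]  node(5,2) S=59.6722 payoff=25.1678 vs cont=24.9257 → 25.1678 [stop]  node(5,3) S=80.6439 payoff=4.1961 vs cont=10.2274 → 10.2274 [wait]  node(5,4) S=108.9862 payoff=0.0000 vs cont=1.9821 → 1.9821 [wait]  node(5,5) S=147.2894 payoff=0.0000 vs cont=0.0000 → 0.0000 [wait]  ⇒ S*(5)=59.6722
t_4: node(4,0) S=37.9815 payoff=46.8585 vs cont=46.1208 → 46.8585 [stop]  node(4,1) S=51.3301 payoff=33.5099 vs cont=32.7722 → 33.5099 [stop]  node(4,2) S=69.3700 payoff=15.4700 vs cont=17.6705 → 17.6705 [wait]  node(4,3) S=93.7501 payoff=0.0000 vs cont=6.1216 → 6.1216 [wait]  node(4,4) S=126.6985 payoff=0.0000 vs cont=0.9993 → 0.9993 [wait]  ⇒ S*(4)=51.3301
t_3: node(3,0) S=44.1542 payoff=40.6858 vs cont=39.9481 → 40.6858 [stop]  node(3,1) S=59.6722 payoff=25.1678 vs cont=25.5021 → 25.5021 [wait]  node(3,2) S=80.6439 payoff=4.1961 vs cont=11.8906 → 11.8906 [wait]  node(3,3) S=108.9862 payoff=0.0000 vs cont=3.5730 → 3.5730 [wait]  ⇒ S*(3)=44.1542
t_2: node(2,0) S=51.3301 payoff=33.5099 vs cont=32.9350 → 33.5099 [stop]  node(2,1) S=69.3700 payoff=15.4700 vs cont=18.6493 → 18.6493 [wait]  node(2,2) S=93.7501 payoff=0.0000 vs cont=7.7351 → 7.7351 [wait]  ⇒ S*(2)=51.3301
t_1: node(1,0) S=59.6722 payoff=25.1678 vs cont=25.9789 → 25.9789 [wait]  node(1,1) S=80.6439 payoff=4.1961 vs cont=13.1701 → 13.1701 [wait]  ⇒ S*(1)=-
t_0: node(0,0) S=69.3700 payoff=15.4700 vs cont=19.5130 → 19.5130 [wait]  ⇒ S*(0)=-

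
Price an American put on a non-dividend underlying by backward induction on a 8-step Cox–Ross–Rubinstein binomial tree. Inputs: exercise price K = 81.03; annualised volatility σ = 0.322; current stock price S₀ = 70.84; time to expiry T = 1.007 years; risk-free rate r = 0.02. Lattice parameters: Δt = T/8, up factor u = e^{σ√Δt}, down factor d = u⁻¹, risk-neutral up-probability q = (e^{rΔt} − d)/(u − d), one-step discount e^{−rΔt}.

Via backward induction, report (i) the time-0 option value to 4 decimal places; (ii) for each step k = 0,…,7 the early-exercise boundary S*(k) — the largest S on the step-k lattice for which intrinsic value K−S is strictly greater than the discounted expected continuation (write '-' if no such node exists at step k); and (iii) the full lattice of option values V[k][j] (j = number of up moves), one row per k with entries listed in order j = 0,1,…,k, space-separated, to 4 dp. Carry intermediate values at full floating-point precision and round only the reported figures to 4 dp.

params: Δt=0.12587 u=1.12102 d=0.89204 q=0.48248 e^(-rΔt)=0.99749
t_8 payoffs: 52.6272 45.3364 36.1741 24.6598 10.1900 0.0000 0.0000 0.0000 0.0000
t_7: node(7,0) S=31.8402 payoff=49.1898 vs cont=48.9860 → 49.1898 [stop]  node(7,1) S=40.0134 payoff=41.0166 vs cont=40.8129 → 41.0166 [stop]  node(7,2) S=50.2846 payoff=30.7454 vs cont=30.5417 → 30.7454 [stop]  node(7,3) S=63.1923 payoff=17.8377 vs cont=17.6340 → 17.8377 [stop]  node(7,4) S=79.4133 payoff=1.6167 vs cont=5.2603 → 5.2603 [wait]  node(7,5) S=99.7982 payoff=0.0000 vs cont=0.0000 → 0.0000 [wait]  node(7,6) S=125.4157 payoff=0.0000 vs cont=0.0000 → 0.0000 [wait]  node(7,7) S=157.6090 payoff=0.0000 vs cont=0.0000 → 0.0000 [wait]  ⇒ S*(7)=63.1923
t_6: node(6,0) S=35.6936 payoff=45.3364 vs cont=45.1326 → 45.3364 [stop]  node(6,1) S=44.8559 payoff=36.1741 vs cont=35.9703 → 36.1741 [stop]  node(6,2) S=56.3702 payoff=24.6598 vs cont=24.4561 → 24.6598 [stop]  node(6,3) S=70.8400 payoff=10.1900 vs cont=11.7398 → 11.7398 [wait]  node(6,4) S=89.0242 payoff=0.0000 vs cont=2.7155 → 2.7155 [wait]  node(6,5) S=111.8761 payoff=0.0000 vs cont=0.0000 → 0.0000 [wait]  node(6,6) S=140.5939 payoff=0.0000 vs cont=0.0000 → 0.0000 [wait]  ⇒ S*(6)=56.3702
t_5: node(5,0) S=40.0134 payoff=41.0166 vs cont=40.8129 → 41.0166 [stop]  node(5,1) S=50.2846 payoff=30.7454 vs cont=30.5417 → 30.7454 [stop]  node(5,2) S=63.1923 payoff=17.8377 vs cont=18.3799 → 18.3799 [wait]  node(5,3) S=79.4133 payoff=1.6167 vs cont=7.3672 → 7.3672 [wait]  node(5,4) S=99.7982 payoff=0.0000 vs cont=1.4018 → 1.4018 [wait]  node(5,5) S=125.4157 payoff=0.0000 vs cont=0.0000 → 0.0000 [wait]  ⇒ S*(5)=50.2846
t_4: node(4,0) S=44.8559 payoff=36.1741 vs cont=35.9703 → 36.1741 [stop]  node(4,1) S=56.3702 payoff=24.6598 vs cont=24.7170 → 24.7170 [wait]  node(4,2) S=70.8400 payoff=10.1900 vs cont=13.0336 → 13.0336 [wait]  node(4,3) S=89.0242 payoff=0.0000 vs cont=4.4777 → 4.4777 [wait]  node(4,4) S=111.8761 payoff=0.0000 vs cont=0.7236 → 0.7236 [wait]  ⇒ S*(4)=44.8559
t_3: node(3,0) S=50.2846 payoff=30.7454 vs cont=30.5692 → 30.7454 [stop]  node(3,1) S=63.1923 payoff=17.8377 vs cont=19.0321 → 19.0321 [wait]  node(3,2) S=79.4133 payoff=1.6167 vs cont=8.8832 → 8.8832 [wait]  node(3,3) S=99.7982 payoff=0.0000 vs cont=2.6597 → 2.6597 [wait]  ⇒ S*(3)=50.2846
t_2: node(2,0) S=56.3702 payoff=24.6598 vs cont=25.0309 → 25.0309 [wait]  node(2,1) S=70.8400 payoff=10.1900 vs cont=14.0999 → 14.0999 [wait]  node(2,2) S=89.0242 payoff=0.0000 vs cont=5.8657 → 5.8657 [wait]  ⇒ S*(2)=-
t_1: node(1,0) S=63.1923 payoff=17.8377 vs cont=19.7072 → 19.7072 [wait]  node(1,1) S=79.4133 payoff=1.6167 vs cont=10.1016 → 10.1016 [wait]  ⇒ S*(1)=-
t_0: node(0,0) S=70.8400 payoff=10.1900 vs cont=15.0348 → 15.0348 [wait]  ⇒ S*(0)=-

price = 15.0348
boundary = - - - 50.2846 44.8559 50.2846 56.3702 63.1923
tree:
15.0348
19.7072 10.1016
25.0309 14.0999 5.8657
30.7454 19.0321 8.8832 2.6597
36.1741 24.7170 13.0336 4.4777 0.7236
41.0166 30.7454 18.3799 7.3672 1.4018 0.0000
45.3364 36.1741 24.6598 11.7398 2.7155 0.0000 0.0000
49.1898 41.0166 30.7454 17.8377 5.2603 0.0000 0.0000 0.0000
52.6272 45.3364 36.1741 24.6598 10.1900 0.0000 0.0000 0.0000 0.0000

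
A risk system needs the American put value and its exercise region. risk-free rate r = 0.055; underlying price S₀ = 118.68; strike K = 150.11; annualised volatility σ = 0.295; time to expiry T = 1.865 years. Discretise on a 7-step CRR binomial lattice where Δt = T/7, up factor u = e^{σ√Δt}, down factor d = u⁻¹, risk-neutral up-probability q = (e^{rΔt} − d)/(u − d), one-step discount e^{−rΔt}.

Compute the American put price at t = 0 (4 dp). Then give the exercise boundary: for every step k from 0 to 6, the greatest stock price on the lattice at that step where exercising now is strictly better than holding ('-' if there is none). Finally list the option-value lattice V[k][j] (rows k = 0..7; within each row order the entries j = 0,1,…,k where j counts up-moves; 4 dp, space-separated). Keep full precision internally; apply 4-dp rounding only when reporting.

params: Δt=0.26643 u=1.16447 d=0.85876 q=0.51029 e^(-rΔt)=0.98545
t_7 payoffs: 109.2339 94.6820 74.9497 48.1927 11.9102 0.0000 0.0000 0.0000
t_6: node(6,0) S=47.5991 payoff=102.5109 vs cont=100.3272 → 102.5109 [stop]  node(6,1) S=64.5444 payoff=85.5656 vs cont=83.3820 → 85.5656 [stop]  node(6,2) S=87.5222 payoff=62.5878 vs cont=60.4042 → 62.5878 [stop]  node(6,3) S=118.6800 payoff=31.4300 vs cont=29.2464 → 31.4300 [stop]  node(6,4) S=160.9300 payoff=0.0000 vs cont=5.7477 → 5.7477 [wait]  node(6,5) S=218.2210 payoff=0.0000 vs cont=0.0000 → 0.0000 [wait]  node(6,6) S=295.9074 payoff=0.0000 vs cont=0.0000 → 0.0000 [wait]  ⇒ S*(6)=118.6800
t_5: node(5,0) S=55.4280 payoff=94.6820 vs cont=92.4984 → 94.6820 [stop]  node(5,1) S=75.1603 payoff=74.9497 vs cont=72.7661 → 74.9497 [stop]  node(5,2) S=101.9173 payoff=48.1927 vs cont=46.0091 → 48.1927 [stop]  node(5,3) S=138.1998 payoff=11.9102 vs cont=18.0580 → 18.0580 [wait]  node(5,4) S=187.3988 payoff=0.0000 vs cont=2.7738 → 2.7738 [wait]  node(5,5) S=254.1126 payoff=0.0000 vs cont=0.0000 → 0.0000 [wait]  ⇒ S*(5)=101.9173
t_4: node(4,0) S=64.5444 payoff=85.5656 vs cont=83.3820 → 85.5656 [stop]  node(4,1) S=87.5222 payoff=62.5878 vs cont=60.4042 → 62.5878 [stop]  node(4,2) S=118.6800 payoff=31.4300 vs cont=32.3379 → 32.3379 [wait]  node(4,3) S=160.9300 payoff=0.0000 vs cont=10.1094 → 10.1094 [wait]  node(4,4) S=218.2210 payoff=0.0000 vs cont=1.3386 → 1.3386 [wait]  ⇒ S*(4)=87.5222
t_3: node(3,0) S=75.1603 payoff=74.9497 vs cont=72.7661 → 74.9497 [stop]  node(3,1) S=101.9173 payoff=48.1927 vs cont=46.4657 → 48.1927 [stop]  node(3,2) S=138.1998 payoff=11.9102 vs cont=20.6895 → 20.6895 [wait]  node(3,3) S=187.3988 payoff=0.0000 vs cont=5.5518 → 5.5518 [wait]  ⇒ S*(3)=101.9173
t_2: node(2,0) S=87.5222 payoff=62.5878 vs cont=60.4042 → 62.5878 [stop]  node(2,1) S=118.6800 payoff=31.4300 vs cont=33.6612 → 33.6612 [wait]  node(2,2) S=160.9300 payoff=0.0000 vs cont=12.7762 → 12.7762 [wait]  ⇒ S*(2)=87.5222
t_1: node(1,0) S=101.9173 payoff=48.1927 vs cont=47.1311 → 48.1927 [stop]  node(1,1) S=138.1998 payoff=11.9102 vs cont=22.6692 → 22.6692 [wait]  ⇒ S*(1)=101.9173
t_0: node(0,0) S=118.6800 payoff=31.4300 vs cont=34.6567 → 34.6567 [wait]  ⇒ S*(0)=-

price = 34.6567
boundary = - 101.9173 87.5222 101.9173 87.5222 101.9173 118.6800
tree:
34.6567
48.1927 22.6692
62.5878 33.6612 12.7762
74.9497 48.1927 20.6895 5.5518
85.5656 62.5878 32.3379 10.1094 1.3386
94.6820 74.9497 48.1927 18.0580 2.7738 0.0000
102.5109 85.5656 62.5878 31.4300 5.7477 0.0000 0.0000
109.2339 94.6820 74.9497 48.1927 11.9102 0.0000 0.0000 0.0000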